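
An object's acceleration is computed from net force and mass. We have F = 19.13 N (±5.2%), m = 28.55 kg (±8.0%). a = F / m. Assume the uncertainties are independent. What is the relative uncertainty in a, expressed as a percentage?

Each factor contributes (exponent × relative error)² to (δa/a)²:
  (1·δF/F)² = (1×0.0520)² = 0.00270;  (-1·δm/m)² = (-1×0.0800)² = 0.00640
δa/a = √(0.00910) = 0.0954

9.54%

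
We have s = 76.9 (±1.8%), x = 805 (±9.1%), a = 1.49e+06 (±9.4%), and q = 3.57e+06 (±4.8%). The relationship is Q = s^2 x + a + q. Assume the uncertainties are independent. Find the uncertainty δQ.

5.16e+05

Let p = s^2·x = 4.76e+06. δp/p = √((2·δs/s)² + (1·δx/x)²) = √(0.00130 + 0.00828) = 0.0979, so δp = 4.66e+05.
Q = p + a + q: δQ = √(δp² + δa² + δq²) = √(2.17e+11 + 1.96e+10 + 2.94e+10) = 5.16e+05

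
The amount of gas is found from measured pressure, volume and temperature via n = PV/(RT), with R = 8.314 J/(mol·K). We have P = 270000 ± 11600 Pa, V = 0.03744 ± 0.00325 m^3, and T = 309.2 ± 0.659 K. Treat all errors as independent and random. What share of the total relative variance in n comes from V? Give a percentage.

(δn/n)² = (1·δP/P)² + (1·δV/V)² + (-1·δT/T)²
  P term: (1×0.0430)² = 0.00185
  V term: (1×0.0868)² = 0.00754
  T term: (-1×0.00213)² = 4.54e-06
Total = 0.00939. Share from V = 0.00754/0.00939 = 0.803.

80.3%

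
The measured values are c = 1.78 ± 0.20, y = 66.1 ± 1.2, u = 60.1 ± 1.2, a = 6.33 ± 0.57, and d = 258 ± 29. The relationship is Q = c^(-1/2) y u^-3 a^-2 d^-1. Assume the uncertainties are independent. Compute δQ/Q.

0.228

For a monomial Q ∝ c^(-1/2), y, u^-3, a^-2, d^-1, fractional errors add in quadrature:
  (−½·δc/c)² = (-0.5×0.112)² = 0.00316;  (1·δy/y)² = (1×0.0182)² = 0.000330;  (-3·δu/u)² = (-3×0.0200)² = 0.00359;  (-2·δa/a)² = (-2×0.0900)² = 0.0324;  (-1·δd/d)² = (-1×0.112)² = 0.0126
δQ/Q = √(0.0521) = 0.228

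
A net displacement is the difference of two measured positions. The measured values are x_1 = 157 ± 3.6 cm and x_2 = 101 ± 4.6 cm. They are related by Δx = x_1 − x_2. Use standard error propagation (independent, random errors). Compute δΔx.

Sums and differences: (δΔx)² = Σ (cᵢ δxᵢ)².
  (δx_1)² = 13.0;  (δx_2)² = 21.2
δΔx = √(34.1) = 5.84 cm

5.84 cm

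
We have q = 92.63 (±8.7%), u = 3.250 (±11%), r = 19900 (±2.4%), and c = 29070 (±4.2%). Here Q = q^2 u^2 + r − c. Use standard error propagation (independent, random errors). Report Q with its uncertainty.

81460 ± 25500

Let p = q^2·u^2 = 90630. δp/p = √((2·δq/q)² + (2·δu/u)²) = √(0.0303 + 0.0484) = 0.280, so δp = 25400.
Q = p + r − c: δQ = √(δp² + δr² + δc²) = √(6.46e+08 + 2.28e+05 + 1.49e+06) = 25500
Q = 81460.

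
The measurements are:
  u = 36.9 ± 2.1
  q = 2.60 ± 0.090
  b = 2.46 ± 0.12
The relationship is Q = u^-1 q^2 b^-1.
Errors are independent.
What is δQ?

Each factor contributes (exponent × relative error)² to (δQ/Q)²:
  (-1·δu/u)² = (-1×0.0569)² = 0.00324;  (2·δq/q)² = (2×0.0346)² = 0.00479;  (-1·δb/b)² = (-1×0.0488)² = 0.00238
δQ/Q = √(0.0104) = 0.102
Q = 0.0745, so δQ = 0.102 × 0.0745 = 0.00760.

0.00760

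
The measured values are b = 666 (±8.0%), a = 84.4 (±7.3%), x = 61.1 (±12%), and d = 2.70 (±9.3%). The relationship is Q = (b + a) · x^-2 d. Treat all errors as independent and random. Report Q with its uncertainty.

0.543 ± 0.145

Let u = b + a = 750. δu = √(δb² + δa²) = √(2840 + 38.0) = 53.6, so δu/u = 0.0715.
Q is then a monomial in u, x, d:
δQ/Q = √((δu/u)² + (-2·δx/x)² + (1·δd/d)²) = √(0.00511 + 0.0576 + 0.00865) = 0.267
Q = 0.543, so δQ = 0.267 × 0.543 = 0.145.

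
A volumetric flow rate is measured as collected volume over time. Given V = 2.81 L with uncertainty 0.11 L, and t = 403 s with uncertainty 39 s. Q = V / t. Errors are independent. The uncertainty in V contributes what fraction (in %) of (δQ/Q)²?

(δQ/Q)² = (1·δV/V)² + (-1·δt/t)²
  V term: (1×0.0391)² = 0.00153
  t term: (-1×0.0968)² = 0.00937
Total = 0.0109. Share from V = 0.00153/0.0109 = 0.141.

14.1%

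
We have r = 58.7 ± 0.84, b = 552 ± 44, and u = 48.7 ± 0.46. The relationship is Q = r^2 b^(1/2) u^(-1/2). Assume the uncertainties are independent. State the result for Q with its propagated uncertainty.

Relative error in a monomial: (δQ/Q)² = Σ (nᵢ · δxᵢ/xᵢ)².
  (2·δr/r)² = (2×0.0143)² = 0.000819;  (½·δb/b)² = (0.5×0.0797)² = 0.00159;  (−½·δu/u)² = (-0.5×0.00945)² = 2.23e-05
δQ/Q = √(0.00243) = 0.0493
Q = 11600, so δQ = 0.0493 × 11600 = 572.

11600 ± 572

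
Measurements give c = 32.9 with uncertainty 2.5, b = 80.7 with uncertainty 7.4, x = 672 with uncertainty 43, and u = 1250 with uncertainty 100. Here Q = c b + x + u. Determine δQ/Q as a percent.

7.31%

Let p = c·b = 2660. δp/p = √((1·δc/c)² + (1·δb/b)²) = √(0.00577 + 0.00841) = 0.119, so δp = 316.
Q = p + x + u: δQ = √(δp² + δx² + δu²) = √(100000 + 1850 + 10000) = 334
Q = 4580, so δQ/Q = 334/4580 = 0.0731.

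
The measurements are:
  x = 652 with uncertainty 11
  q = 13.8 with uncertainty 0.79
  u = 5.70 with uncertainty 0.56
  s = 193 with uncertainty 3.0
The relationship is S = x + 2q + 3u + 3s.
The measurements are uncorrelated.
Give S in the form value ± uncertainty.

Each term contributes (cᵢ δxᵢ)² to (δS)²:
  (δx)² = 121;  (2·δq)² = 2.50;  (3·δu)² = 2.82;  (3·δs)² = 81.0
δS = √(207) = 14.4
S = 1280.

1280 ± 14.4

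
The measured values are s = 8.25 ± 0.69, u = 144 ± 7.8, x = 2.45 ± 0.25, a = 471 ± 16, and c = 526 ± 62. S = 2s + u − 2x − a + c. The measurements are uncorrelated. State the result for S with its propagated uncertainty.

211 ± 64.5

Sums and differences: (δS)² = Σ (cᵢ δxᵢ)².
  (2·δs)² = 1.90;  (δu)² = 60.8;  (2·δx)² = 0.250;  (δa)² = 256;  (δc)² = 3840
δS = √(4160) = 64.5
S = 211.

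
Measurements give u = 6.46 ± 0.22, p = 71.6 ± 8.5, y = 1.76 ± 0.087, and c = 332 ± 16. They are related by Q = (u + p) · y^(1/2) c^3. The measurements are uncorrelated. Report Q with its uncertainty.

Let w = u + p = 78.1. δw = √(δu² + δp²) = √(0.0484 + 72.2) = 8.50, so δw/w = 0.109.
Q is then a monomial in w, y, c:
δQ/Q = √((δw/w)² + (½·δy/y)² + (3·δc/c)²) = √(0.0119 + 0.000611 + 0.0209) = 0.183
Q = 3.79e+09, so δQ = 0.183 × 3.79e+09 = 6.92e+08.

(3.79 ± 0.692) × 10^9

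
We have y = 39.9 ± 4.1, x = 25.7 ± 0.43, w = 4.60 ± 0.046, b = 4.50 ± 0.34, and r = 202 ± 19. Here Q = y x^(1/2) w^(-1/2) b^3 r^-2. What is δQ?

0.0657

Products/powers → add relative errors in quadrature, weighted by exponent:
  (1·δy/y)² = (1×0.103)² = 0.0106;  (½·δx/x)² = (0.5×0.0167)² = 7e-05;  (−½·δw/w)² = (-0.5×0.0100)² = 2.5e-05;  (3·δb/b)² = (3×0.0756)² = 0.0514;  (-2·δr/r)² = (-2×0.0941)² = 0.0354
δQ/Q = √(0.0974) = 0.312
Q = 0.211, so δQ = 0.312 × 0.211 = 0.0657.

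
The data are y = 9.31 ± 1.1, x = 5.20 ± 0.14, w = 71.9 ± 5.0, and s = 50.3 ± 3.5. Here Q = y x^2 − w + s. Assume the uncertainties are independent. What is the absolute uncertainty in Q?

Let p = y·x^2 = 252. δp/p = √((1·δy/y)² + (2·δx/x)²) = √(0.0140 + 0.00290) = 0.130, so δp = 32.7.
Q = p − w + s: δQ = √(δp² + δw² + δs²) = √(1070 + 25.0 + 12.2) = 33.3

33.3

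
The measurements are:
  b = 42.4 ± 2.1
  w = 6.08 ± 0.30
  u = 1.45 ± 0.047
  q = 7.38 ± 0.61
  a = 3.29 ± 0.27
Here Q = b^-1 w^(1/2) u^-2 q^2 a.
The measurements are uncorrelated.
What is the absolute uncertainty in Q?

1.01

For a monomial Q ∝ b^-1, w^(1/2), u^-2, q^2, a, fractional errors add in quadrature:
  (-1·δb/b)² = (-1×0.0495)² = 0.00245;  (½·δw/w)² = (0.5×0.0493)² = 0.000609;  (-2·δu/u)² = (-2×0.0324)² = 0.00420;  (2·δq/q)² = (2×0.0827)² = 0.0273;  (1·δa/a)² = (1×0.0821)² = 0.00673
δQ/Q = √(0.0413) = 0.203
Q = 4.96, so δQ = 0.203 × 4.96 = 1.01.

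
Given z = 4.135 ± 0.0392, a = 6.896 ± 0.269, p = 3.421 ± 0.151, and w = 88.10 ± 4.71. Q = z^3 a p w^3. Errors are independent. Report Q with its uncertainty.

(1.141 ± 0.198) × 10^9

Products/powers → add relative errors in quadrature, weighted by exponent:
  (3·δz/z)² = (3×0.00948)² = 0.000809;  (1·δa/a)² = (1×0.0390)² = 0.00152;  (1·δp/p)² = (1×0.0441)² = 0.00195;  (3·δw/w)² = (3×0.0535)² = 0.0257
δQ/Q = √(0.0300) = 0.173
Q = 1.141e+09, so δQ = 0.173 × 1.141e+09 = 1.98e+08.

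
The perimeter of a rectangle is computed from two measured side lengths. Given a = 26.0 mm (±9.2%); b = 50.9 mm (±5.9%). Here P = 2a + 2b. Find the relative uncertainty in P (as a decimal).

P is a linear combination, so absolute uncertainties add in quadrature:
  (2·δa)² = 22.9;  (2·δb)² = 36.1
δP = √(59.0) = 7.68 mm
P = 154 mm, so δP/P = 7.68/154 = 0.0499.

0.0499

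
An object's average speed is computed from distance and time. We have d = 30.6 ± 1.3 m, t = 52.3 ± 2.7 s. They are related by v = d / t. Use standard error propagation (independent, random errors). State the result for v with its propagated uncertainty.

Since v is a product/quotient, work with relative uncertainties:
  (1·δd/d)² = (1×0.0425)² = 0.00180;  (-1·δt/t)² = (-1×0.0516)² = 0.00267
δv/v = √(0.00447) = 0.0669
v = 0.585 m/s, so δv = 0.0669 × 0.585 = 0.0391 m/s.

0.585 ± 0.0391 m/s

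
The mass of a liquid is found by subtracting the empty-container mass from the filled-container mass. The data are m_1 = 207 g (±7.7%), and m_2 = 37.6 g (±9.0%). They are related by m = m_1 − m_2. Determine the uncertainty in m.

Each term contributes (cᵢ δxᵢ)² to (δm)²:
  (δm_1)² = 254;  (δm_2)² = 11.5
δm = √(266) = 16.3 g

16.3 g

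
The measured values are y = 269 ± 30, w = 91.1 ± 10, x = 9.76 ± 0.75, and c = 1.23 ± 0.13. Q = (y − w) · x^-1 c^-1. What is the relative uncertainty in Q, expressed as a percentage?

22.1%

Let u = y − w = 178. δu = √(δy² + δw²) = √(900 + 100) = 31.6, so δu/u = 0.178.
Q is then a monomial in u, x, c:
δQ/Q = √((δu/u)² + (-1·δx/x)² + (-1·δc/c)²) = √(0.0316 + 0.00591 + 0.0112) = 0.221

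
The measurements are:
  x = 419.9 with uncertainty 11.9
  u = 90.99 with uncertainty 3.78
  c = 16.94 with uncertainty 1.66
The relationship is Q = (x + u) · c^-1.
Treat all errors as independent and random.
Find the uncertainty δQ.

3.05

Let w = x + u = 510.9. δw = √(δx² + δu²) = √(142 + 14.3) = 12.5, so δw/w = 0.0244.
Q is then a monomial in w, c:
δQ/Q = √((δw/w)² + (-1·δc/c)²) = √(0.000597 + 0.00960) = 0.101
Q = 30.16, so δQ = 0.101 × 30.16 = 3.05.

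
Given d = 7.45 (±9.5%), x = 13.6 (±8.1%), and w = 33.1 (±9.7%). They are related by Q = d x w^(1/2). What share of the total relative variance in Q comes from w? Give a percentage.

(δQ/Q)² = (1·δd/d)² + (1·δx/x)² + (½·δw/w)²
  d term: (1×0.0950)² = 0.00903
  x term: (1×0.0810)² = 0.00656
  w term: (0.5×0.0970)² = 0.00235
Total = 0.0179. Share from w = 0.00235/0.0179 = 0.131.

13.1%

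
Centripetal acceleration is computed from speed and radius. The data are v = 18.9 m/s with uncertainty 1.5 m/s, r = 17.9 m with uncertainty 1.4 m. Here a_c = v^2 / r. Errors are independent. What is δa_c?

3.53 m/s^2

a_c is a product of powers, so relative uncertainties combine in quadrature:
  (2·δv/v)² = (2×0.0794)² = 0.0252;  (-1·δr/r)² = (-1×0.0782)² = 0.00612
δa_c/a_c = √(0.0313) = 0.177
a_c = 20.0 m/s^2, so δa_c = 0.177 × 20.0 = 3.53 m/s^2.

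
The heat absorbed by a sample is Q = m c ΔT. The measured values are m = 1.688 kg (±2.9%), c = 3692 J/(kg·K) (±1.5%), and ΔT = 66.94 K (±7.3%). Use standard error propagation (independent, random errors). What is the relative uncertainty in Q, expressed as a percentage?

Each factor contributes (exponent × relative error)² to (δQ/Q)²:
  (1·δm/m)² = (1×0.0290)² = 0.000841;  (1·δc/c)² = (1×0.0150)² = 0.000225;  (1·δΔT/ΔT)² = (1×0.0730)² = 0.00533
δQ/Q = √(0.00639) = 0.0800

8.00%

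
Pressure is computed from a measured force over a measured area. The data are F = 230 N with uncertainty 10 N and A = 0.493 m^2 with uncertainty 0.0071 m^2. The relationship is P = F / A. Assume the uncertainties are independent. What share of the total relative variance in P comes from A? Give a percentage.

(δP/P)² = (1·δF/F)² + (-1·δA/A)²
  F term: (1×0.0435)² = 0.00189
  A term: (-1×0.0144)² = 0.000207
Total = 0.00210. Share from A = 0.000207/0.00210 = 0.0989.

9.89%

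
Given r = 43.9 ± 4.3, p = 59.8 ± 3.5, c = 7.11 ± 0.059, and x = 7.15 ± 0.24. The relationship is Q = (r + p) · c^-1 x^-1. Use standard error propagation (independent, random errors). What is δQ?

Let u = r + p = 104. δu = √(δr² + δp²) = √(18.5 + 12.2) = 5.54, so δu/u = 0.0535.
Q is then a monomial in u, c, x:
δQ/Q = √((δu/u)² + (-1·δc/c)² + (-1·δx/x)²) = √(0.00286 + 6.89e-05 + 0.00113) = 0.0637
Q = 2.04, so δQ = 0.0637 × 2.04 = 0.130.

0.130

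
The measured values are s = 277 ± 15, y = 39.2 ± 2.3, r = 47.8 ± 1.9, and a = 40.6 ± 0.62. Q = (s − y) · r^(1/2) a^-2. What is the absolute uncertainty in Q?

Let u = s − y = 238. δu = √(δs² + δy²) = √(225 + 5.29) = 15.2, so δu/u = 0.0638.
Q is then a monomial in u, r, a:
δQ/Q = √((δu/u)² + (½·δr/r)² + (-2·δa/a)²) = √(0.00407 + 0.000395 + 0.000933) = 0.0735
Q = 0.997, so δQ = 0.0735 × 0.997 = 0.0733.

0.0733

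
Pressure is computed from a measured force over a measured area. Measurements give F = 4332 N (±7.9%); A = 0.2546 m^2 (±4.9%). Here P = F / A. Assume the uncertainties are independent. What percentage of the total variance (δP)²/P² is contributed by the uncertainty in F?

(δP/P)² = (1·δF/F)² + (-1·δA/A)²
  F term: (1×0.0790)² = 0.00624
  A term: (-1×0.0490)² = 0.00240
Total = 0.00864. Share from F = 0.00624/0.00864 = 0.722.

72.2%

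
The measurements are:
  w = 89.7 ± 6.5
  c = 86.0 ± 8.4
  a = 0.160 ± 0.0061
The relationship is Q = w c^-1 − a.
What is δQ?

0.127

Let p = w·c^-1 = 1.04. δp/p = √((1·δw/w)² + (-1·δc/c)²) = √(0.00525 + 0.00954) = 0.122, so δp = 0.127.
Q = p − a: δQ = √(δp² + δa²) = √(0.0161 + 3.72e-05) = 0.127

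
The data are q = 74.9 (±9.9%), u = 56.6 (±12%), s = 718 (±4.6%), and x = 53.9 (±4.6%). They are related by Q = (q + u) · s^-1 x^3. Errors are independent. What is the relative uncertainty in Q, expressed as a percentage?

Let w = q + u = 132. δw = √(δq² + δu²) = √(55.0 + 46.1) = 10.1, so δw/w = 0.0765.
Q is then a monomial in w, s, x:
δQ/Q = √((δw/w)² + (-1·δs/s)² + (3·δx/x)²) = √(0.00585 + 0.00212 + 0.0190) = 0.164

16.4%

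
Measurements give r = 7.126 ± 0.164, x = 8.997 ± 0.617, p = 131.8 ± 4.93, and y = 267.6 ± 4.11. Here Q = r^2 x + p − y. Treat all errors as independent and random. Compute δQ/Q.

Let w = r^2·x = 456.9. δw/w = √((2·δr/r)² + (1·δx/x)²) = √(0.00212 + 0.00470) = 0.0826, so δw = 37.7.
Q = w + p − y: δQ = √(δw² + δp² + δy²) = √(1420 + 24.3 + 16.9) = 38.3
Q = 321.1, so δQ/Q = 38.3/321.1 = 0.119.

0.119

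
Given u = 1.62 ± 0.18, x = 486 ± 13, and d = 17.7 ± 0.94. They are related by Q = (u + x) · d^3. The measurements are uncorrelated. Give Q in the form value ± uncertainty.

Let w = u + x = 488. δw = √(δu² + δx²) = √(0.0324 + 169) = 13.0, so δw/w = 0.0267.
Q is then a monomial in w, d:
δQ/Q = √((δw/w)² + (3·δd/d)²) = √(0.000711 + 0.0254) = 0.162
Q = 2.7e+06, so δQ = 0.162 × 2.7e+06 = 4.37e+05.

(2.70 ± 0.437) × 10^6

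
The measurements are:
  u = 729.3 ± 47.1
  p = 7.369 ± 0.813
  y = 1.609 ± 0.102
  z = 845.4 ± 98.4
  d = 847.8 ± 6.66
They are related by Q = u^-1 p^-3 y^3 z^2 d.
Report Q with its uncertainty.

For a monomial Q ∝ u^-1, p^-3, y^3, z^2, d, fractional errors add in quadrature:
  (-1·δu/u)² = (-1×0.0646)² = 0.00417;  (-3·δp/p)² = (-3×0.110)² = 0.110;  (3·δy/y)² = (3×0.0634)² = 0.0362;  (2·δz/z)² = (2×0.116)² = 0.0542;  (1·δd/d)² = (1×0.00786)² = 6.17e-05
δQ/Q = √(0.204) = 0.452
Q = 8649, so δQ = 0.452 × 8649 = 3910.

8649 ± 3910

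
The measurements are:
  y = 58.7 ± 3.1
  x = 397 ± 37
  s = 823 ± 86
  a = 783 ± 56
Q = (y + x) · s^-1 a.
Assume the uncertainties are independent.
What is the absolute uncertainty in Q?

Let u = y + x = 456. δu = √(δy² + δx²) = √(9.61 + 1370) = 37.1, so δu/u = 0.0815.
Q is then a monomial in u, s, a:
δQ/Q = √((δu/u)² + (-1·δs/s)² + (1·δa/a)²) = √(0.00664 + 0.0109 + 0.00512) = 0.151
Q = 434, so δQ = 0.151 × 434 = 65.3.

65.3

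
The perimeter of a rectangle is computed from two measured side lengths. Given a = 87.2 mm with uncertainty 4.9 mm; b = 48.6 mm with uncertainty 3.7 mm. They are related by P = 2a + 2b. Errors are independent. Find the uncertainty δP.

12.3 mm

Absolute uncertainties add in quadrature for a linear combination:
  (2·δa)² = 96.0;  (2·δb)² = 54.8
δP = √(151) = 12.3 mm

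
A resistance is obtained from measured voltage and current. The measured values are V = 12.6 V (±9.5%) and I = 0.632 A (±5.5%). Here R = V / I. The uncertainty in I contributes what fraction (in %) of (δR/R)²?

(δR/R)² = (1·δV/V)² + (-1·δI/I)²
  V term: (1×0.0950)² = 0.00903
  I term: (-1×0.0550)² = 0.00302
Total = 0.0120. Share from I = 0.00302/0.0120 = 0.251.

25.1%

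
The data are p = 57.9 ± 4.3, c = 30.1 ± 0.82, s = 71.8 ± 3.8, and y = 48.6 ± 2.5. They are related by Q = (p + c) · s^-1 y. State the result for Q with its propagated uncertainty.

59.6 ± 5.30

Let u = p + c = 88.0. δu = √(δp² + δc²) = √(18.5 + 0.672) = 4.38, so δu/u = 0.0497.
Q is then a monomial in u, s, y:
δQ/Q = √((δu/u)² + (-1·δs/s)² + (1·δy/y)²) = √(0.00247 + 0.00280 + 0.00265) = 0.0890
Q = 59.6, so δQ = 0.0890 × 59.6 = 5.30.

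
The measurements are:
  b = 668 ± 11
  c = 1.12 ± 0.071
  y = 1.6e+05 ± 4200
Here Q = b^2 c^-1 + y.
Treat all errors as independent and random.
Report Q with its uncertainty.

(5.58 ± 0.288) × 10^5

Let p = b^2·c^-1 = 3.98e+05. δp/p = √((2·δb/b)² + (-1·δc/c)²) = √(0.00108 + 0.00402) = 0.0714, so δp = 28500.
Q = p + y: δQ = √(δp² + δy²) = √(8.1e+08 + 1.76e+07) = 28800
Q = 5.58e+05.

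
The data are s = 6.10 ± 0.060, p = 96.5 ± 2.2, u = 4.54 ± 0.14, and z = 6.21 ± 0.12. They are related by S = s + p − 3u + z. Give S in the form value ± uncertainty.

95.2 ± 2.24

Absolute uncertainties add in quadrature for a linear combination:
  (δs)² = 0.00360;  (δp)² = 4.84;  (3·δu)² = 0.176;  (δz)² = 0.0144
δS = √(5.03) = 2.24
S = 95.2.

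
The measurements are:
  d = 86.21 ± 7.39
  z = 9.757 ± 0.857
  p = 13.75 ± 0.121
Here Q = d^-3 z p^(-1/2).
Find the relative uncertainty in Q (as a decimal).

0.272

Q is a product of powers, so relative uncertainties combine in quadrature:
  (-3·δd/d)² = (-3×0.0857)² = 0.0661;  (1·δz/z)² = (1×0.0878)² = 0.00771;  (−½·δp/p)² = (-0.5×0.00880)² = 1.94e-05
δQ/Q = √(0.0739) = 0.272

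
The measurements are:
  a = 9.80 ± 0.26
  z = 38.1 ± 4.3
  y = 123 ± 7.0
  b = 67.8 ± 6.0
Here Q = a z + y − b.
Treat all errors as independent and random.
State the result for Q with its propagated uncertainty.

429 ± 44.3

Let p = a·z = 373. δp/p = √((1·δa/a)² + (1·δz/z)²) = √(0.000704 + 0.0127) = 0.116, so δp = 43.3.
Q = p + y − b: δQ = √(δp² + δy² + δb²) = √(1870 + 49.0 + 36.0) = 44.3
Q = 429.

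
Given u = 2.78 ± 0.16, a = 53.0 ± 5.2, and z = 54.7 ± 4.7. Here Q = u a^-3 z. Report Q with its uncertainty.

0.00102 ± 0.000319

Each factor contributes (exponent × relative error)² to (δQ/Q)²:
  (1·δu/u)² = (1×0.0576)² = 0.00331;  (-3·δa/a)² = (-3×0.0981)² = 0.0866;  (1·δz/z)² = (1×0.0859)² = 0.00738
δQ/Q = √(0.0973) = 0.312
Q = 0.00102, so δQ = 0.312 × 0.00102 = 0.000319.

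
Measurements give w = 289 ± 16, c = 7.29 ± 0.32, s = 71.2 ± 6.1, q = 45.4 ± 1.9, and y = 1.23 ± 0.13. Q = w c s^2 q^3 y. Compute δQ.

3.04e+11

Each factor contributes (exponent × relative error)² to (δQ/Q)²:
  (1·δw/w)² = (1×0.0554)² = 0.00307;  (1·δc/c)² = (1×0.0439)² = 0.00193;  (2·δs/s)² = (2×0.0857)² = 0.0294;  (3·δq/q)² = (3×0.0419)² = 0.0158;  (1·δy/y)² = (1×0.106)² = 0.0112
δQ/Q = √(0.0613) = 0.248
Q = 1.23e+12, so δQ = 0.248 × 1.23e+12 = 3.04e+11.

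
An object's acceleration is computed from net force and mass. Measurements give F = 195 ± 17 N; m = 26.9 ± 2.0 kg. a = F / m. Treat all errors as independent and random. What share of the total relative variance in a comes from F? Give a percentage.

(δa/a)² = (1·δF/F)² + (-1·δm/m)²
  F term: (1×0.0872)² = 0.00760
  m term: (-1×0.0743)² = 0.00553
Total = 0.0131. Share from F = 0.00760/0.0131 = 0.579.

57.9%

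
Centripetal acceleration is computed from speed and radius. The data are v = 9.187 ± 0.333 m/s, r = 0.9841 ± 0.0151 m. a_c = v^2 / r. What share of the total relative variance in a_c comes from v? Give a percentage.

95.7%

(δa_c/a_c)² = (2·δv/v)² + (-1·δr/r)²
  v term: (2×0.0362)² = 0.00526
  r term: (-1×0.0153)² = 0.000235
Total = 0.00549. Share from v = 0.00526/0.00549 = 0.957.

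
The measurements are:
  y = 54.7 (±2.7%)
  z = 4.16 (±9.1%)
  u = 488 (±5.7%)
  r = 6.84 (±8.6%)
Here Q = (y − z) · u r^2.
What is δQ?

2.12e+05

Let w = y − z = 50.5. δw = √(δy² + δz²) = √(2.18 + 0.143) = 1.52, so δw/w = 0.0302.
Q is then a monomial in w, u, r:
δQ/Q = √((δw/w)² + (1·δu/u)² + (2·δr/r)²) = √(0.000910 + 0.00325 + 0.0296) = 0.184
Q = 1.15e+06, so δQ = 0.184 × 1.15e+06 = 2.12e+05.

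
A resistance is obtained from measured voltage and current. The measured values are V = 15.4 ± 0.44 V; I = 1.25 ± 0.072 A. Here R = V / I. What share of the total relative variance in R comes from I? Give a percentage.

(δR/R)² = (1·δV/V)² + (-1·δI/I)²
  V term: (1×0.0286)² = 0.000816
  I term: (-1×0.0576)² = 0.00332
Total = 0.00413. Share from I = 0.00332/0.00413 = 0.803.

80.3%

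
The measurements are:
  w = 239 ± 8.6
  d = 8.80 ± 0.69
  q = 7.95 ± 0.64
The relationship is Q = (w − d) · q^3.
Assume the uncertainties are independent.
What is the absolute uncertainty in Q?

Let u = w − d = 230. δu = √(δw² + δd²) = √(74.0 + 0.476) = 8.63, so δu/u = 0.0375.
Q is then a monomial in u, q:
δQ/Q = √((δu/u)² + (3·δq/q)²) = √(0.00140 + 0.0583) = 0.244
Q = 1.16e+05, so δQ = 0.244 × 1.16e+05 = 28300.

28300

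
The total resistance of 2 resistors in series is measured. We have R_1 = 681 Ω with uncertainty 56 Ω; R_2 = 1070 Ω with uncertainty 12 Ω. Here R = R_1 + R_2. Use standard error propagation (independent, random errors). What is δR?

57.3 Ω

Each term contributes (cᵢ δxᵢ)² to (δR)²:
  (δR_1)² = 3140;  (δR_2)² = 144
δR = √(3280) = 57.3 Ω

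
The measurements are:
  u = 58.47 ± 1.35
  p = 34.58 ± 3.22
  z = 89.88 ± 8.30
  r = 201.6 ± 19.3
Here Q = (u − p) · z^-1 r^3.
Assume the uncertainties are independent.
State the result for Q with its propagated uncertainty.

(2.178 ± 0.730) × 10^6

Let w = u − p = 23.89. δw = √(δu² + δp²) = √(1.82 + 10.4) = 3.49, so δw/w = 0.146.
Q is then a monomial in w, z, r:
δQ/Q = √((δw/w)² + (-1·δz/z)² + (3·δr/r)²) = √(0.0214 + 0.00853 + 0.0825) = 0.335
Q = 2.178e+06, so δQ = 0.335 × 2.178e+06 = 7.3e+05.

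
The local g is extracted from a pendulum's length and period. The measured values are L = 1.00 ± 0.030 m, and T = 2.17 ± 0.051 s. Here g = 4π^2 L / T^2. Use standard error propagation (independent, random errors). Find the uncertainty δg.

0.467 m/s^2

Each factor contributes (exponent × relative error)² to (δg/g)²:
  (1·δL/L)² = (1×0.0300)² = 0.000900;  (-2·δT/T)² = (-2×0.0235)² = 0.00221
δg/g = √(0.00311) = 0.0558
g = 8.38 m/s^2, so δg = 0.0558 × 8.38 = 0.467 m/s^2.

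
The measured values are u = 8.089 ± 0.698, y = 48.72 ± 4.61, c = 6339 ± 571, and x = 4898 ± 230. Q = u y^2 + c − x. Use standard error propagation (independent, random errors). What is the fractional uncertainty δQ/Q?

0.196

Let p = u·y^2 = 19200. δp/p = √((1·δu/u)² + (2·δy/y)²) = √(0.00745 + 0.0358) = 0.208, so δp = 3990.
Q = p + c − x: δQ = √(δp² + δc² + δx²) = √(1.59e+07 + 3.26e+05 + 52900) = 4040
Q = 20640, so δQ/Q = 4040/20640 = 0.196.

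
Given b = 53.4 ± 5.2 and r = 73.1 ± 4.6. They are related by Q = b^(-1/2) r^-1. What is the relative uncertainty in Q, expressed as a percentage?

7.96%

For a monomial Q ∝ b^(-1/2), r^-1, fractional errors add in quadrature:
  (−½·δb/b)² = (-0.5×0.0974)² = 0.00237;  (-1·δr/r)² = (-1×0.0629)² = 0.00396
δQ/Q = √(0.00633) = 0.0796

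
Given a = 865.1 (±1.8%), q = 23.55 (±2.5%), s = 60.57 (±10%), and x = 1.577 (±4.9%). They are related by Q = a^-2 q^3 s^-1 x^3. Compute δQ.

Relative error in a monomial: (δQ/Q)² = Σ (nᵢ · δxᵢ/xᵢ)².
  (-2·δa/a)² = (-2×0.0180)² = 0.00130;  (3·δq/q)² = (3×0.0250)² = 0.00562;  (-1·δs/s)² = (-1×0.100)² = 0.0100;  (3·δx/x)² = (3×0.0490)² = 0.0216
δQ/Q = √(0.0385) = 0.196
Q = 0.001130, so δQ = 0.196 × 0.001130 = 0.000222.

0.000222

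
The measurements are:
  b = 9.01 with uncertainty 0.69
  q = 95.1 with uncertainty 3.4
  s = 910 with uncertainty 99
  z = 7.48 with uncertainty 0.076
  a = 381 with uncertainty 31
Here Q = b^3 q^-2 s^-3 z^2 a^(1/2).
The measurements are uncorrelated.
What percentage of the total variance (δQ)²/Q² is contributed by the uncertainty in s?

(δQ/Q)² = (3·δb/b)² + (-2·δq/q)² + (-3·δs/s)² + (2·δz/z)² + (½·δa/a)²
  b term: (3×0.0766)² = 0.0528
  q term: (-2×0.0358)² = 0.00511
  s term: (-3×0.109)² = 0.107
  z term: (2×0.0102)² = 0.000413
  a term: (0.5×0.0814)² = 0.00166
Total = 0.166. Share from s = 0.107/0.166 = 0.640.

64.0%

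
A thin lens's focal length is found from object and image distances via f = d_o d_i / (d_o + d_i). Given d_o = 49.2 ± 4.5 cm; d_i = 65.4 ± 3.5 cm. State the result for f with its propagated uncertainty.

∂f/∂d_o = (d_i/(d_o+d_i))² = 0.326;  ∂f/∂d_i = (d_o/(d_o+d_i))² = 0.184
δf = √((∂f/∂d_o · δd_o)² + (∂f/∂d_i · δd_i)²) = √(2.15 + 0.416) = 1.60 cm
f = 28.1 cm.

28.1 ± 1.60 cm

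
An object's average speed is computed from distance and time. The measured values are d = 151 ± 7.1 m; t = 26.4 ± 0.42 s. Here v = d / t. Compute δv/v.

Each factor contributes (exponent × relative error)² to (δv/v)²:
  (1·δd/d)² = (1×0.0470)² = 0.00221;  (-1·δt/t)² = (-1×0.0159)² = 0.000253
δv/v = √(0.00246) = 0.0496

0.0496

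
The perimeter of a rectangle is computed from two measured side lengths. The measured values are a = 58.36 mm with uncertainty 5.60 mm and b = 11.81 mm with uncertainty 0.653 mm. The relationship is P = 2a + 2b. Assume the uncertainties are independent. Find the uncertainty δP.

11.3 mm

Absolute uncertainties add in quadrature for a linear combination:
  (2·δa)² = 125;  (2·δb)² = 1.71
δP = √(127) = 11.3 mm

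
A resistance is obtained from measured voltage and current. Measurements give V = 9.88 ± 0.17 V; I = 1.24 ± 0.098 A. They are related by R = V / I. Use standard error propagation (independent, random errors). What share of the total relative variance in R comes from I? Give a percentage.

95.5%

(δR/R)² = (1·δV/V)² + (-1·δI/I)²
  V term: (1×0.0172)² = 0.000296
  I term: (-1×0.0790)² = 0.00625
Total = 0.00654. Share from I = 0.00625/0.00654 = 0.955.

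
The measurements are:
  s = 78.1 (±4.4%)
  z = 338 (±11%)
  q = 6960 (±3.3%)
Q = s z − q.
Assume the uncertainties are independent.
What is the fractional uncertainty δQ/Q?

0.161

Let p = s·z = 26400. δp/p = √((1·δs/s)² + (1·δz/z)²) = √(0.00194 + 0.0121) = 0.118, so δp = 3130.
Q = p − q: δQ = √(δp² + δq²) = √(9.78e+06 + 52800) = 3140
Q = 19400, so δQ/Q = 3140/19400 = 0.161.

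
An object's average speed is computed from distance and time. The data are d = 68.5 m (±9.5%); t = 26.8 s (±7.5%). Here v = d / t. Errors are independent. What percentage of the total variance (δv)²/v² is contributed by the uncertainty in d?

61.6%

(δv/v)² = (1·δd/d)² + (-1·δt/t)²
  d term: (1×0.0950)² = 0.00903
  t term: (-1×0.0750)² = 0.00562
Total = 0.0146. Share from d = 0.00903/0.0146 = 0.616.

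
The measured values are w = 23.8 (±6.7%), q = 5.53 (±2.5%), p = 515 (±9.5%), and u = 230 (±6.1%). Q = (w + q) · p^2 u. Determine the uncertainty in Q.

3.7e+08

Let h = w + q = 29.3. δh = √(δw² + δq²) = √(2.54 + 0.0191) = 1.60, so δh/h = 0.0546.
Q is then a monomial in h, p, u:
δQ/Q = √((δh/h)² + (2·δp/p)² + (1·δu/u)²) = √(0.00298 + 0.0361 + 0.00372) = 0.207
Q = 1.79e+09, so δQ = 0.207 × 1.79e+09 = 3.7e+08.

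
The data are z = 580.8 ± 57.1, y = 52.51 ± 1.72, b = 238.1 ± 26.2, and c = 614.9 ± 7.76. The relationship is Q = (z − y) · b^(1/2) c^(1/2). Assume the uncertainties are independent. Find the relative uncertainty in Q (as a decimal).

Let u = z − y = 528.3. δu = √(δz² + δy²) = √(3260 + 2.96) = 57.1, so δu/u = 0.108.
Q is then a monomial in u, b, c:
δQ/Q = √((δu/u)² + (½·δb/b)² + (½·δc/c)²) = √(0.0117 + 0.00303 + 3.98e-05) = 0.121

0.121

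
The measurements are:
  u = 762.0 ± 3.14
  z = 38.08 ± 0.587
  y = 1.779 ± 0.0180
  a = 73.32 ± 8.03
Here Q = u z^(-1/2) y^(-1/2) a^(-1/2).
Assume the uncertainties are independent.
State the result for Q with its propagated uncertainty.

Relative error in a monomial: (δQ/Q)² = Σ (nᵢ · δxᵢ/xᵢ)².
  (1·δu/u)² = (1×0.00412)² = 1.7e-05;  (−½·δz/z)² = (-0.5×0.0154)² = 5.94e-05;  (−½·δy/y)² = (-0.5×0.0101)² = 2.56e-05;  (−½·δa/a)² = (-0.5×0.110)² = 0.00300
δQ/Q = √(0.00310) = 0.0557
Q = 10.81, so δQ = 0.0557 × 10.81 = 0.602.

10.81 ± 0.602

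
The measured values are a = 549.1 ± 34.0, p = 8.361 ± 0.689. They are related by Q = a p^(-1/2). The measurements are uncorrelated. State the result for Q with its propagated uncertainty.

189.9 ± 14.1

Since Q is a product/quotient, work with relative uncertainties:
  (1·δa/a)² = (1×0.0619)² = 0.00383;  (−½·δp/p)² = (-0.5×0.0824)² = 0.00170
δQ/Q = √(0.00553) = 0.0744
Q = 189.9, so δQ = 0.0744 × 189.9 = 14.1.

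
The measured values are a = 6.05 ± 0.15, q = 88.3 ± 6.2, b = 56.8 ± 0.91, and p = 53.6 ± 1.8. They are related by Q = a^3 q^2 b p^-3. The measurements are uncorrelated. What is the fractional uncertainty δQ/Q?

Each factor contributes (exponent × relative error)² to (δQ/Q)²:
  (3·δa/a)² = (3×0.0248)² = 0.00553;  (2·δq/q)² = (2×0.0702)² = 0.0197;  (1·δb/b)² = (1×0.0160)² = 0.000257;  (-3·δp/p)² = (-3×0.0336)² = 0.0101
δQ/Q = √(0.0357) = 0.189

0.189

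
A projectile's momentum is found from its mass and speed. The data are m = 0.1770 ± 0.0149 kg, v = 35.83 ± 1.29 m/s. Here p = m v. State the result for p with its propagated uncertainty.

6.342 ± 0.581 kg·m/s

For a monomial p ∝ m, v, fractional errors add in quadrature:
  (1·δm/m)² = (1×0.0842)² = 0.00709;  (1·δv/v)² = (1×0.0360)² = 0.00130
δp/p = √(0.00838) = 0.0916
p = 6.342 kg·m/s, so δp = 0.0916 × 6.342 = 0.581 kg·m/s.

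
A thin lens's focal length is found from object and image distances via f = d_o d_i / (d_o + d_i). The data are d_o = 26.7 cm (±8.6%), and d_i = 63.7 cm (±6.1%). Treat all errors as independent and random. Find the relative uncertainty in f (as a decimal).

∂f/∂d_o = (d_i/(d_o+d_i))² = 0.497;  ∂f/∂d_i = (d_o/(d_o+d_i))² = 0.0872
δf = √((∂f/∂d_o · δd_o)² + (∂f/∂d_i · δd_i)²) = √(1.30 + 0.115) = 1.19 cm
f = 18.8 cm, so δf/f = 1.19/18.8 = 0.0632.

0.0632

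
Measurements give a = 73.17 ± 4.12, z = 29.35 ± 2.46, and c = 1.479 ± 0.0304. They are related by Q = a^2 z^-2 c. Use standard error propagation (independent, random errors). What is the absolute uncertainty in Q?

1.87

Since Q is a product/quotient, work with relative uncertainties:
  (2·δa/a)² = (2×0.0563)² = 0.0127;  (-2·δz/z)² = (-2×0.0838)² = 0.0281;  (1·δc/c)² = (1×0.0206)² = 0.000422
δQ/Q = √(0.0412) = 0.203
Q = 9.192, so δQ = 0.203 × 9.192 = 1.87.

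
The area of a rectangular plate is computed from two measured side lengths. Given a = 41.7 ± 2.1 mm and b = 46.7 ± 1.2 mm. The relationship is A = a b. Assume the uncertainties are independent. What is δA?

110 mm^2

A is a product of powers, so relative uncertainties combine in quadrature:
  (1·δa/a)² = (1×0.0504)² = 0.00254;  (1·δb/b)² = (1×0.0257)² = 0.000660
δA/A = √(0.00320) = 0.0565
A = 1950 mm^2, so δA = 0.0565 × 1950 = 110 mm^2.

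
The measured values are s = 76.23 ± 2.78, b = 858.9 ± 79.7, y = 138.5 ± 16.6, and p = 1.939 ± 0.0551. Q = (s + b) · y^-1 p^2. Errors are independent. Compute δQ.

Let u = s + b = 935.1. δu = √(δs² + δb²) = √(7.73 + 6350) = 79.7, so δu/u = 0.0853.
Q is then a monomial in u, y, p:
δQ/Q = √((δu/u)² + (-1·δy/y)² + (2·δp/p)²) = √(0.00727 + 0.0144 + 0.00323) = 0.158
Q = 25.39, so δQ = 0.158 × 25.39 = 4.00.

4.00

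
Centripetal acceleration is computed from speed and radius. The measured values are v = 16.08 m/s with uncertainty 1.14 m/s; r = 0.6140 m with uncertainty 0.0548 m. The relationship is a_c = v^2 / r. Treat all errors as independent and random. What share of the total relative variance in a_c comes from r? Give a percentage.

(δa_c/a_c)² = (2·δv/v)² + (-1·δr/r)²
  v term: (2×0.0709)² = 0.0201
  r term: (-1×0.0893)² = 0.00797
Total = 0.0281. Share from r = 0.00797/0.0281 = 0.284.

28.4%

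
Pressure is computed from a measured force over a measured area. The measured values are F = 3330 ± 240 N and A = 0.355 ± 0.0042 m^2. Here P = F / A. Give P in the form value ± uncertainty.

9380 ± 685 Pa

Relative error in a monomial: (δP/P)² = Σ (nᵢ · δxᵢ/xᵢ)².
  (1·δF/F)² = (1×0.0721)² = 0.00519;  (-1·δA/A)² = (-1×0.0118)² = 0.000140
δP/P = √(0.00533) = 0.0730
P = 9380 Pa, so δP = 0.0730 × 9380 = 685 Pa.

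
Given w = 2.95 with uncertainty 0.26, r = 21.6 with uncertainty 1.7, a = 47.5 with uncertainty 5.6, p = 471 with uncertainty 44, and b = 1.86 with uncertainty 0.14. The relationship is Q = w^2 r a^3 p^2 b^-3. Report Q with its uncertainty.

Each factor contributes (exponent × relative error)² to (δQ/Q)²:
  (2·δw/w)² = (2×0.0881)² = 0.0311;  (1·δr/r)² = (1×0.0787)² = 0.00619;  (3·δa/a)² = (3×0.118)² = 0.125;  (2·δp/p)² = (2×0.0934)² = 0.0349;  (-3·δb/b)² = (-3×0.0753)² = 0.0510
δQ/Q = √(0.248) = 0.498
Q = 6.95e+11, so δQ = 0.498 × 6.95e+11 = 3.46e+11.

(6.95 ± 3.46) × 10^11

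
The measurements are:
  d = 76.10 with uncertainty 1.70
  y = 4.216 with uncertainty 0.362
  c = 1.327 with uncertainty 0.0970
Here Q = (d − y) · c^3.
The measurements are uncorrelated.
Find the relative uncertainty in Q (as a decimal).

Let u = d − y = 71.88. δu = √(δd² + δy²) = √(2.89 + 0.131) = 1.74, so δu/u = 0.0242.
Q is then a monomial in u, c:
δQ/Q = √((δu/u)² + (3·δc/c)²) = √(0.000585 + 0.0481) = 0.221

0.221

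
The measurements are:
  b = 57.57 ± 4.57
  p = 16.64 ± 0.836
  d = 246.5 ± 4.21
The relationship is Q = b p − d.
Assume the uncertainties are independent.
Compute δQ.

90.1

Let w = b·p = 958.0. δw/w = √((1·δb/b)² + (1·δp/p)²) = √(0.00630 + 0.00252) = 0.0939, so δw = 90.0.
Q = w − d: δQ = √(δw² + δd²) = √(8100 + 17.7) = 90.1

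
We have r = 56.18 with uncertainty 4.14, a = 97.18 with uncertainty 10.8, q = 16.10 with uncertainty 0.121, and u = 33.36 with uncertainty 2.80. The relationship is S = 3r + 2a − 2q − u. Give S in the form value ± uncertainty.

For a sum/difference, combine absolute errors in quadrature:
  (3·δr)² = 154;  (2·δa)² = 467;  (2·δq)² = 0.0586;  (δu)² = 7.84
δS = √(629) = 25.1
S = 297.3.

297.3 ± 25.1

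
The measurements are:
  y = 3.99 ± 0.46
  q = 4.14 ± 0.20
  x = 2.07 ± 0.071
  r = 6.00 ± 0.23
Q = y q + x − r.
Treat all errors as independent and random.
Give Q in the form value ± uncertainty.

12.6 ± 2.08

Let p = y·q = 16.5. δp/p = √((1·δy/y)² + (1·δq/q)²) = √(0.0133 + 0.00233) = 0.125, so δp = 2.06.
Q = p + x − r: δQ = √(δp² + δx² + δr²) = √(4.26 + 0.00504 + 0.0529) = 2.08
Q = 12.6.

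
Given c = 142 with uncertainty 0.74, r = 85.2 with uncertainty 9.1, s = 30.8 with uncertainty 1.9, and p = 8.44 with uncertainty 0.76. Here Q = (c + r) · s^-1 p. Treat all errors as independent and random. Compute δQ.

Let u = c + r = 227. δu = √(δc² + δr²) = √(0.548 + 82.8) = 9.13, so δu/u = 0.0402.
Q is then a monomial in u, s, p:
δQ/Q = √((δu/u)² + (-1·δs/s)² + (1·δp/p)²) = √(0.00161 + 0.00381 + 0.00811) = 0.116
Q = 62.3, so δQ = 0.116 × 62.3 = 7.24.

7.24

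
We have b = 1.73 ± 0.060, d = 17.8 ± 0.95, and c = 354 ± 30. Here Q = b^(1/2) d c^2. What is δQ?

For a monomial Q ∝ b^(1/2), d, c^2, fractional errors add in quadrature:
  (½·δb/b)² = (0.5×0.0347)² = 0.000301;  (1·δd/d)² = (1×0.0534)² = 0.00285;  (2·δc/c)² = (2×0.0847)² = 0.0287
δQ/Q = √(0.0319) = 0.179
Q = 2.93e+06, so δQ = 0.179 × 2.93e+06 = 5.24e+05.

5.24e+05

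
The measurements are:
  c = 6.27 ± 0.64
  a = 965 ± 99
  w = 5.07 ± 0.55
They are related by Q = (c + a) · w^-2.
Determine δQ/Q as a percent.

24.0%

Let u = c + a = 971. δu = √(δc² + δa²) = √(0.410 + 9800) = 99.0, so δu/u = 0.102.
Q is then a monomial in u, w:
δQ/Q = √((δu/u)² + (-2·δw/w)²) = √(0.0104 + 0.0471) = 0.240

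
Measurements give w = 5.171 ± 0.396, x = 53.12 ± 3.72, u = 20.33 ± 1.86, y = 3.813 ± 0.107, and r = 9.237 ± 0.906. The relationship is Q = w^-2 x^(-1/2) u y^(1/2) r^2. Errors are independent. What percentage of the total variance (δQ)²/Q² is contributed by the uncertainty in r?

(δQ/Q)² = (-2·δw/w)² + (−½·δx/x)² + (1·δu/u)² + (½·δy/y)² + (2·δr/r)²
  w term: (-2×0.0766)² = 0.0235
  x term: (-0.5×0.0700)² = 0.00123
  u term: (1×0.0915)² = 0.00837
  y term: (0.5×0.0281)² = 0.000197
  r term: (2×0.0981)² = 0.0385
Total = 0.0717. Share from r = 0.0385/0.0717 = 0.536.

53.6%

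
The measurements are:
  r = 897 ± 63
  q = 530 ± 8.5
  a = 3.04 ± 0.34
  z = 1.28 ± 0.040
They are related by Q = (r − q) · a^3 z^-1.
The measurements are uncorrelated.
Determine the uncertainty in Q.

Let u = r − q = 367. δu = √(δr² + δq²) = √(3970 + 72.2) = 63.6, so δu/u = 0.173.
Q is then a monomial in u, a, z:
δQ/Q = √((δu/u)² + (3·δa/a)² + (-1·δz/z)²) = √(0.0300 + 0.113 + 0.000977) = 0.379
Q = 8060, so δQ = 0.379 × 8060 = 3050.

3050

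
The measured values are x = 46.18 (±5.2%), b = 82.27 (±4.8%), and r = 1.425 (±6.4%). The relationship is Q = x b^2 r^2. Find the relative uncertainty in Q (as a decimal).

0.168

Q is a product of powers, so relative uncertainties combine in quadrature:
  (1·δx/x)² = (1×0.0520)² = 0.00270;  (2·δb/b)² = (2×0.0480)² = 0.00922;  (2·δr/r)² = (2×0.0640)² = 0.0164
δQ/Q = √(0.0283) = 0.168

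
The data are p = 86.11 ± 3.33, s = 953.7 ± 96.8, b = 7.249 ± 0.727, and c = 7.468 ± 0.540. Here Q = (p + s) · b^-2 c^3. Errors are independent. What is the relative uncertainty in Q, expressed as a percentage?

31.0%

Let u = p + s = 1040. δu = √(δp² + δs²) = √(11.1 + 9370) = 96.9, so δu/u = 0.0931.
Q is then a monomial in u, b, c:
δQ/Q = √((δu/u)² + (-2·δb/b)² + (3·δc/c)²) = √(0.00868 + 0.0402 + 0.0471) = 0.310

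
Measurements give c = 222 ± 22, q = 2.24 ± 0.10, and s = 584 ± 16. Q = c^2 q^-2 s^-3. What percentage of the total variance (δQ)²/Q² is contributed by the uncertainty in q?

(δQ/Q)² = (2·δc/c)² + (-2·δq/q)² + (-3·δs/s)²
  c term: (2×0.0991)² = 0.0393
  q term: (-2×0.0446)² = 0.00797
  s term: (-3×0.0274)² = 0.00676
Total = 0.0540. Share from q = 0.00797/0.0540 = 0.148.

14.8%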